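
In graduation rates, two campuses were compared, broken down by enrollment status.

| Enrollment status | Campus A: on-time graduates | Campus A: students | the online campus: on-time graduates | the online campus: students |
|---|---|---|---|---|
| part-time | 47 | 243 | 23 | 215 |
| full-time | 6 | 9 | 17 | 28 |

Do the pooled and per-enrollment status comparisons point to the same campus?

Part-time: Campus A 47/243 = 19.3%, the online campus 23/215 = 10.7% → Campus A
Full-time: Campus A 6/9 = 66.7%, the online campus 17/28 = 60.7% → Campus A
Overall: Campus A 53/252 = 21.0%, the online campus 40/243 = 16.5% → Campus A
Campus A wins overall and in every enrollment group — no reversal.

Yes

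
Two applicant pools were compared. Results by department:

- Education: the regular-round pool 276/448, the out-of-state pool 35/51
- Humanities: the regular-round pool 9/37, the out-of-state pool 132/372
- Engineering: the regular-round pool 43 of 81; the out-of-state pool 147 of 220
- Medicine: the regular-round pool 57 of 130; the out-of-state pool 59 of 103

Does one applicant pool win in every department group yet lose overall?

Education: the regular-round pool 276/448 = 61.6%, the out-of-state pool 35/51 = 68.6% → the out-of-state pool
Humanities: the regular-round pool 9/37 = 24.3%, the out-of-state pool 132/372 = 35.5% → the out-of-state pool
Engineering: the regular-round pool 43/81 = 53.1%, the out-of-state pool 147/220 = 66.8% → the out-of-state pool
Medicine: the regular-round pool 57/130 = 43.8%, the out-of-state pool 59/103 = 57.3% → the out-of-state pool
Overall: the regular-round pool 385/696 = 55.3%, the out-of-state pool 373/746 = 50.0% → the regular-round pool
The out-of-state pool wins each department group but the regular-round pool wins overall — the comparison reverses. The out-of-state pool's applicants skew toward Humanities, which has a lower base rate.

Yes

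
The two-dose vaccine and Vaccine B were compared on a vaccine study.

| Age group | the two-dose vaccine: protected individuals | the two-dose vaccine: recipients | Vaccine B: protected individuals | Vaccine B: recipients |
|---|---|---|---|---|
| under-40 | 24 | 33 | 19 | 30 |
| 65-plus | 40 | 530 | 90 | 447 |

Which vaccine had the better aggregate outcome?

Vaccine B

Under-40: the two-dose vaccine 24/33 = 72.7%, Vaccine B 19/30 = 63.3% → the two-dose vaccine
65-plus: the two-dose vaccine 40/530 = 7.5%, Vaccine B 90/447 = 20.1% → Vaccine B
Overall: the two-dose vaccine 64/563 = 11.4%, Vaccine B 109/477 = 22.9% → Vaccine B
(Neither sweeps every age group, but Vaccine B has the higher pooled rate.)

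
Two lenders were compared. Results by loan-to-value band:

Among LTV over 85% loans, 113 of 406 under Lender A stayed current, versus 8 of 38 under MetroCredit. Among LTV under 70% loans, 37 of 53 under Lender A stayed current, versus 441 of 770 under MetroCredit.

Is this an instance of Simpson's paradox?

Yes

LTV over 85%: Lender A 113/406 = 27.8%, MetroCredit 8/38 = 21.1% → Lender A
LTV under 70%: Lender A 37/53 = 69.8%, MetroCredit 441/770 = 57.3% → Lender A
Overall: Lender A 150/459 = 32.7%, MetroCredit 449/808 = 55.6% → MetroCredit
Lender A wins each loan-to-value group but MetroCredit wins overall — the comparison reverses. Lender A's loans skew toward LTV over 85%, which has a lower base rate.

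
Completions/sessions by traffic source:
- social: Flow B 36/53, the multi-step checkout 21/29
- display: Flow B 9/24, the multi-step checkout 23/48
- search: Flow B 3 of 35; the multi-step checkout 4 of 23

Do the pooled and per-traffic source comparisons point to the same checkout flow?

Social: Flow B 36/53 = 67.9%, the multi-step checkout 21/29 = 72.4% → the multi-step checkout
Display: Flow B 9/24 = 37.5%, the multi-step checkout 23/48 = 47.9% → the multi-step checkout
Search: Flow B 3/35 = 8.6%, the multi-step checkout 4/23 = 17.4% → the multi-step checkout
Overall: Flow B 48/112 = 42.9%, the multi-step checkout 48/100 = 48.0% → the multi-step checkout
The multi-step checkout wins overall and in every traffic group — no reversal.

Yes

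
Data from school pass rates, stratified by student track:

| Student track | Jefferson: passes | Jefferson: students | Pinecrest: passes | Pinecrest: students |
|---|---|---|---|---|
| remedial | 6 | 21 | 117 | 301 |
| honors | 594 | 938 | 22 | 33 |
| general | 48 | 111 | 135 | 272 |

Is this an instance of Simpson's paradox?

Remedial: Jefferson 6/21 = 28.6%, Pinecrest 117/301 = 38.9% → Pinecrest
Honors: Jefferson 594/938 = 63.3%, Pinecrest 22/33 = 66.7% → Pinecrest
General: Jefferson 48/111 = 43.2%, Pinecrest 135/272 = 49.6% → Pinecrest
Overall: Jefferson 648/1070 = 60.6%, Pinecrest 274/606 = 45.2% → Jefferson
Pinecrest wins each student group but Jefferson wins overall — the comparison reverses. Pinecrest's students skew toward remedial, which has a lower base rate.

Yes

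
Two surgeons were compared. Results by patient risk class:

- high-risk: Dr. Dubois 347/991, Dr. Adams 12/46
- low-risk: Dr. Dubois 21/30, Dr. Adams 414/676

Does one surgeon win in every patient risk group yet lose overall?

Yes

High-risk: Dr. Dubois 347/991 = 35.0%, Dr. Adams 12/46 = 26.1% → Dr. Dubois
Low-risk: Dr. Dubois 21/30 = 70.0%, Dr. Adams 414/676 = 61.2% → Dr. Dubois
Overall: Dr. Dubois 368/1021 = 36.0%, Dr. Adams 426/722 = 59.0% → Dr. Adams
Dr. Dubois wins each patient risk group but Dr. Adams wins overall — the comparison reverses. Dr. Dubois's operations skew toward high-risk, which has a lower base rate.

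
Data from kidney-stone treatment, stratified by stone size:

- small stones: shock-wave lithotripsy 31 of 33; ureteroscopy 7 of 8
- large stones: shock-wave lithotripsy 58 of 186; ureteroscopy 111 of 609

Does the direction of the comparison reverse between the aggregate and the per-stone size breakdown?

No

Small stones: shock-wave lithotripsy 31/33 = 93.9%, ureteroscopy 7/8 = 87.5% → shock-wave lithotripsy
Large stones: shock-wave lithotripsy 58/186 = 31.2%, ureteroscopy 111/609 = 18.2% → shock-wave lithotripsy
Overall: shock-wave lithotripsy 89/219 = 40.6%, ureteroscopy 118/617 = 19.1% → shock-wave lithotripsy
Shock-wave lithotripsy wins overall and in every stone group — no reversal.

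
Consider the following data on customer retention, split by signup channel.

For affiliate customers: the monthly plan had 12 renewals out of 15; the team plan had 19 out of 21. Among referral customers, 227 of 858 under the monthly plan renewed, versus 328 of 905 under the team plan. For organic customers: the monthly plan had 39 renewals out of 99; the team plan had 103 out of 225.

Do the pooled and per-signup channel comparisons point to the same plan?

Affiliate: the monthly plan 12/15 = 80.0%, the team plan 19/21 = 90.5% → the team plan
Referral: the monthly plan 227/858 = 26.5%, the team plan 328/905 = 36.2% → the team plan
Organic: the monthly plan 39/99 = 39.4%, the team plan 103/225 = 45.8% → the team plan
Overall: the monthly plan 278/972 = 28.6%, the team plan 450/1151 = 39.1% → the team plan
The team plan wins overall and in every signup group — no reversal.

Yes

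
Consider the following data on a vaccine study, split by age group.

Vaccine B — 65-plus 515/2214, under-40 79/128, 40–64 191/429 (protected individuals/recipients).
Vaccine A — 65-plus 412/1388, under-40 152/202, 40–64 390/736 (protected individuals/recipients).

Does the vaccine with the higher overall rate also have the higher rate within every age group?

65-plus: Vaccine B 515/2214 = 23.3%, Vaccine A 412/1388 = 29.7% → Vaccine A
Under-40: Vaccine B 79/128 = 61.7%, Vaccine A 152/202 = 75.2% → Vaccine A
40–64: Vaccine B 191/429 = 44.5%, Vaccine A 390/736 = 53.0% → Vaccine A
Overall: Vaccine B 785/2771 = 28.3%, Vaccine A 954/2326 = 41.0% → Vaccine A
Vaccine A wins overall and in every age group — no reversal.

Yes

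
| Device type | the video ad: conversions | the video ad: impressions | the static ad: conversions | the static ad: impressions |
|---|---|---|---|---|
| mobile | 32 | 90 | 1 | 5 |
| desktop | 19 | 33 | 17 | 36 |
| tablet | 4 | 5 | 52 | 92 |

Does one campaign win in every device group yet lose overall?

Yes

Mobile: the video ad 32/90 = 35.6%, the static ad 1/5 = 20.0% → the video ad
Desktop: the video ad 19/33 = 57.6%, the static ad 17/36 = 47.2% → the video ad
Tablet: the video ad 4/5 = 80.0%, the static ad 52/92 = 56.5% → the video ad
Overall: the video ad 55/128 = 43.0%, the static ad 70/133 = 52.6% → the static ad
The video ad wins each device group but the static ad wins overall — the comparison reverses. The video ad's impressions skew toward mobile, which has a lower base rate.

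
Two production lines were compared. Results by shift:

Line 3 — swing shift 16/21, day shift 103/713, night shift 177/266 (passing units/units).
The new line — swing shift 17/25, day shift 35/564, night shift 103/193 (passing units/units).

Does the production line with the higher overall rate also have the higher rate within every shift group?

Swing shift: Line 3 16/21 = 76.2%, the new line 17/25 = 68.0% → Line 3
Day shift: Line 3 103/713 = 14.4%, the new line 35/564 = 6.2% → Line 3
Night shift: Line 3 177/266 = 66.5%, the new line 103/193 = 53.4% → Line 3
Overall: Line 3 296/1000 = 29.6%, the new line 155/782 = 19.8% → Line 3
Line 3 wins overall and in every shift group — no reversal.

Yes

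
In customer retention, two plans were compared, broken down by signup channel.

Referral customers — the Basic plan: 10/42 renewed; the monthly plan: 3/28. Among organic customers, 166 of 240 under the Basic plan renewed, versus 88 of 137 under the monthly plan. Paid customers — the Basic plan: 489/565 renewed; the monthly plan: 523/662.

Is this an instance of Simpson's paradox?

Referral: the Basic plan 10/42 = 23.8%, the monthly plan 3/28 = 10.7% → the Basic plan
Organic: the Basic plan 166/240 = 69.2%, the monthly plan 88/137 = 64.2% → the Basic plan
Paid: the Basic plan 489/565 = 86.5%, the monthly plan 523/662 = 79.0% → the Basic plan
Overall: the Basic plan 665/847 = 78.5%, the monthly plan 614/827 = 74.2% → the Basic plan
The Basic plan wins overall and in every signup group — no reversal.

No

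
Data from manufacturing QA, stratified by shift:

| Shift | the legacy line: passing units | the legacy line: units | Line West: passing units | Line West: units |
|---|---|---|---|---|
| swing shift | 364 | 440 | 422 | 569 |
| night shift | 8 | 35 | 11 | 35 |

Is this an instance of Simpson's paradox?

No

Swing shift: the legacy line 364/440 = 82.7%, Line West 422/569 = 74.2% → the legacy line
Night shift: the legacy line 8/35 = 22.9%, Line West 11/35 = 31.4% → Line West
Overall: the legacy line 372/475 = 78.3%, Line West 433/604 = 71.7% → the legacy line
Neither sweeps: the legacy line wins 1 of 2 groups, Line West wins 1. The legacy line wins overall but not every group — no Simpson reversal.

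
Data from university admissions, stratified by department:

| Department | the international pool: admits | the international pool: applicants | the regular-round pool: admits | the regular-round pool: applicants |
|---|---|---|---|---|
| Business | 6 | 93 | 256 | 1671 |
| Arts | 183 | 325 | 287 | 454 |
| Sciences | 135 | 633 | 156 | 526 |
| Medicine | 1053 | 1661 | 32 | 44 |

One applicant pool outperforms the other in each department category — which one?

Business: the international pool 6/93 = 6.5%, the regular-round pool 256/1671 = 15.3% → the regular-round pool
Arts: the international pool 183/325 = 56.3%, the regular-round pool 287/454 = 63.2% → the regular-round pool
Sciences: the international pool 135/633 = 21.3%, the regular-round pool 156/526 = 29.7% → the regular-round pool
Medicine: the international pool 1053/1661 = 63.4%, the regular-round pool 32/44 = 72.7% → the regular-round pool
The regular-round pool has the higher rate in all 4 groups.

the regular-round pool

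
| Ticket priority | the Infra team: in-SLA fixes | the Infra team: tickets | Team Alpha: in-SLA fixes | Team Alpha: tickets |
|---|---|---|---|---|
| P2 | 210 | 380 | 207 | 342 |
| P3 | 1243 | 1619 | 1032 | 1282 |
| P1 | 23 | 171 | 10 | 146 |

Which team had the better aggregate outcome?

Team Alpha

P2: the Infra team 210/380 = 55.3%, Team Alpha 207/342 = 60.5% → Team Alpha
P3: the Infra team 1243/1619 = 76.8%, Team Alpha 1032/1282 = 80.5% → Team Alpha
P1: the Infra team 23/171 = 13.5%, Team Alpha 10/146 = 6.8% → the Infra team
Overall: the Infra team 1476/2170 = 68.0%, Team Alpha 1249/1770 = 70.6% → Team Alpha
(Neither sweeps every ticket group, but Team Alpha has the higher pooled rate.)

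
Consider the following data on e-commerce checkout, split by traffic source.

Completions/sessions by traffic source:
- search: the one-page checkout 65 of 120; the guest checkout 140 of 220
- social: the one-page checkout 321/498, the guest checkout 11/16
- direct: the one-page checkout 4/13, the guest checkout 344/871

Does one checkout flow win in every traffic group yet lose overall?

Yes

Search: the one-page checkout 65/120 = 54.2%, the guest checkout 140/220 = 63.6% → the guest checkout
Social: the one-page checkout 321/498 = 64.5%, the guest checkout 11/16 = 68.8% → the guest checkout
Direct: the one-page checkout 4/13 = 30.8%, the guest checkout 344/871 = 39.5% → the guest checkout
Overall: the one-page checkout 390/631 = 61.8%, the guest checkout 495/1107 = 44.7% → the one-page checkout
The guest checkout wins each traffic group but the one-page checkout wins overall — the comparison reverses. The guest checkout's sessions skew toward direct, which has a lower base rate.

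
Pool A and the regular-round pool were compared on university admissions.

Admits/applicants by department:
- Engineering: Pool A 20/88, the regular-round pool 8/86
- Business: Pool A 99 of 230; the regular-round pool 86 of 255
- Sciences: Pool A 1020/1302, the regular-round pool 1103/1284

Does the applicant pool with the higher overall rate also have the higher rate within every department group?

No

Engineering: Pool A 20/88 = 22.7%, the regular-round pool 8/86 = 9.3% → Pool A
Business: Pool A 99/230 = 43.0%, the regular-round pool 86/255 = 33.7% → Pool A
Sciences: Pool A 1020/1302 = 78.3%, the regular-round pool 1103/1284 = 85.9% → the regular-round pool
Overall: Pool A 1139/1620 = 70.3%, the regular-round pool 1197/1625 = 73.7% → the regular-round pool
Neither sweeps: Pool A wins 2 of 3 groups, the regular-round pool wins 1. The regular-round pool wins overall but not every group — no Simpson reversal.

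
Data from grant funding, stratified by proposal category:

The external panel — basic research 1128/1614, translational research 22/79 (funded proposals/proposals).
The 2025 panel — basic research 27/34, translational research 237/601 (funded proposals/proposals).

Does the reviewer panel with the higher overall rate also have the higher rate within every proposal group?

Basic research: the external panel 1128/1614 = 69.9%, the 2025 panel 27/34 = 79.4% → the 2025 panel
Translational research: the external panel 22/79 = 27.8%, the 2025 panel 237/601 = 39.4% → the 2025 panel
Overall: the external panel 1150/1693 = 67.9%, the 2025 panel 264/635 = 41.6% → the external panel
The 2025 panel wins each proposal group but the external panel wins overall — the comparison reverses. The 2025 panel's proposals skew toward translational research, which has a lower base rate.

No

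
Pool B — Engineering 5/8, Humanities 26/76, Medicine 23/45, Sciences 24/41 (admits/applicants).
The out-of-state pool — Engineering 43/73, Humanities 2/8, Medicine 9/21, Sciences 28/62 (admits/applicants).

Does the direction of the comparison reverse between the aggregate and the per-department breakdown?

Yes

Engineering: Pool B 5/8 = 62.5%, the out-of-state pool 43/73 = 58.9% → Pool B
Humanities: Pool B 26/76 = 34.2%, the out-of-state pool 2/8 = 25.0% → Pool B
Medicine: Pool B 23/45 = 51.1%, the out-of-state pool 9/21 = 42.9% → Pool B
Sciences: Pool B 24/41 = 58.5%, the out-of-state pool 28/62 = 45.2% → Pool B
Overall: Pool B 78/170 = 45.9%, the out-of-state pool 82/164 = 50.0% → the out-of-state pool
Pool B wins each department group but the out-of-state pool wins overall — the comparison reverses. Pool B's applicants skew toward Humanities, which has a lower base rate.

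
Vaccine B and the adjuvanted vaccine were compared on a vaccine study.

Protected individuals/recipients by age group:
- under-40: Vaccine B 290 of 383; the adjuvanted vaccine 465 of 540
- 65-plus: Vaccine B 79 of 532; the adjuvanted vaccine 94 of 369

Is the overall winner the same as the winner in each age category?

Under-40: Vaccine B 290/383 = 75.7%, the adjuvanted vaccine 465/540 = 86.1% → the adjuvanted vaccine
65-plus: Vaccine B 79/532 = 14.8%, the adjuvanted vaccine 94/369 = 25.5% → the adjuvanted vaccine
Overall: Vaccine B 369/915 = 40.3%, the adjuvanted vaccine 559/909 = 61.5% → the adjuvanted vaccine
The adjuvanted vaccine wins overall and in every age group — no reversal.

Yes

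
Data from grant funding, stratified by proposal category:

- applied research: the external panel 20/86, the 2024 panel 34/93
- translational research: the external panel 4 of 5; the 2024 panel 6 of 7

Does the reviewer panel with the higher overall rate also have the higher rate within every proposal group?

Yes

Applied research: the external panel 20/86 = 23.3%, the 2024 panel 34/93 = 36.6% → the 2024 panel
Translational research: the external panel 4/5 = 80.0%, the 2024 panel 6/7 = 85.7% → the 2024 panel
Overall: the external panel 24/91 = 26.4%, the 2024 panel 40/100 = 40.0% → the 2024 panel
The 2024 panel wins overall and in every proposal group — no reversal.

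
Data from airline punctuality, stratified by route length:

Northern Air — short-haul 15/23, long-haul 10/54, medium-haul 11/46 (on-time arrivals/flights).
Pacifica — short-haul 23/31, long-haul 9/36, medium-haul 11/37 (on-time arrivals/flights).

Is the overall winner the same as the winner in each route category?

Yes

Short-haul: Northern Air 15/23 = 65.2%, Pacifica 23/31 = 74.2% → Pacifica
Long-haul: Northern Air 10/54 = 18.5%, Pacifica 9/36 = 25.0% → Pacifica
Medium-haul: Northern Air 11/46 = 23.9%, Pacifica 11/37 = 29.7% → Pacifica
Overall: Northern Air 36/123 = 29.3%, Pacifica 43/104 = 41.3% → Pacifica
Pacifica wins overall and in every route group — no reversal.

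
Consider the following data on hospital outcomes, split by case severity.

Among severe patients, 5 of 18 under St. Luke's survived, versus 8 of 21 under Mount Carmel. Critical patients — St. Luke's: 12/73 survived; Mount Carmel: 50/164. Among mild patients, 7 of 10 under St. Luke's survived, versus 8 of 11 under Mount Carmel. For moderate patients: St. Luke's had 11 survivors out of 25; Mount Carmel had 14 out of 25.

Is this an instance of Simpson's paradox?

No

Severe: St. Luke's 5/18 = 27.8%, Mount Carmel 8/21 = 38.1% → Mount Carmel
Critical: St. Luke's 12/73 = 16.4%, Mount Carmel 50/164 = 30.5% → Mount Carmel
Mild: St. Luke's 7/10 = 70.0%, Mount Carmel 8/11 = 72.7% → Mount Carmel
Moderate: St. Luke's 11/25 = 44.0%, Mount Carmel 14/25 = 56.0% → Mount Carmel
Overall: St. Luke's 35/126 = 27.8%, Mount Carmel 80/221 = 36.2% → Mount Carmel
Mount Carmel wins overall and in every case group — no reversal.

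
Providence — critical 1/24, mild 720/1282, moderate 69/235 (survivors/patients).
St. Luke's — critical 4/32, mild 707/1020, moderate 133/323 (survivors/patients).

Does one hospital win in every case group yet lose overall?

No

Critical: Providence 1/24 = 4.2%, St. Luke's 4/32 = 12.5% → St. Luke's
Mild: Providence 720/1282 = 56.2%, St. Luke's 707/1020 = 69.3% → St. Luke's
Moderate: Providence 69/235 = 29.4%, St. Luke's 133/323 = 41.2% → St. Luke's
Overall: Providence 790/1541 = 51.3%, St. Luke's 844/1375 = 61.4% → St. Luke's
St. Luke's wins overall and in every case group — no reversal.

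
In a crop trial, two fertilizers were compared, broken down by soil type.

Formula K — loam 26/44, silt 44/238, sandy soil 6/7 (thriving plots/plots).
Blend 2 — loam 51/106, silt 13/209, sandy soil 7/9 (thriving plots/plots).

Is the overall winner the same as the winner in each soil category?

Yes

Loam: Formula K 26/44 = 59.1%, Blend 2 51/106 = 48.1% → Formula K
Silt: Formula K 44/238 = 18.5%, Blend 2 13/209 = 6.2% → Formula K
Sandy soil: Formula K 6/7 = 85.7%, Blend 2 7/9 = 77.8% → Formula K
Overall: Formula K 76/289 = 26.3%, Blend 2 71/324 = 21.9% → Formula K
Formula K wins overall and in every soil group — no reversal.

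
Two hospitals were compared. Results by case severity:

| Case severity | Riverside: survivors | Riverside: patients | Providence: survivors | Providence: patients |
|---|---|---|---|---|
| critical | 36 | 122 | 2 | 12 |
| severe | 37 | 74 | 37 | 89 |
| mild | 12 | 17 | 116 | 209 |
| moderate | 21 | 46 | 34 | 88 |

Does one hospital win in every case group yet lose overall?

Critical: Riverside 36/122 = 29.5%, Providence 2/12 = 16.7% → Riverside
Severe: Riverside 37/74 = 50.0%, Providence 37/89 = 41.6% → Riverside
Mild: Riverside 12/17 = 70.6%, Providence 116/209 = 55.5% → Riverside
Moderate: Riverside 21/46 = 45.7%, Providence 34/88 = 38.6% → Riverside
Overall: Riverside 106/259 = 40.9%, Providence 189/398 = 47.5% → Providence
Riverside wins each case group but Providence wins overall — the comparison reverses. Riverside's patients skew toward critical, which has a lower base rate.

Yes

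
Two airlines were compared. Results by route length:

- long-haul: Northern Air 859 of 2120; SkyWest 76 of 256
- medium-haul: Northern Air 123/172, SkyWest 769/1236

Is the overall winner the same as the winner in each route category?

Long-haul: Northern Air 859/2120 = 40.5%, SkyWest 76/256 = 29.7% → Northern Air
Medium-haul: Northern Air 123/172 = 71.5%, SkyWest 769/1236 = 62.2% → Northern Air
Overall: Northern Air 982/2292 = 42.8%, SkyWest 845/1492 = 56.6% → SkyWest
Northern Air wins each route group but SkyWest wins overall — the comparison reverses. Northern Air's flights skew toward long-haul, which has a lower base rate.

No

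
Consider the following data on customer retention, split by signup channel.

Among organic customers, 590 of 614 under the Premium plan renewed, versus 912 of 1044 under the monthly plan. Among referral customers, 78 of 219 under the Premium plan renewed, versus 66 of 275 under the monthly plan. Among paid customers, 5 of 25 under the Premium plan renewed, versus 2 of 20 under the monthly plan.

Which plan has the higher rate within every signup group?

Organic: the Premium plan 590/614 = 96.1%, the monthly plan 912/1044 = 87.4% → the Premium plan
Referral: the Premium plan 78/219 = 35.6%, the monthly plan 66/275 = 24.0% → the Premium plan
Paid: the Premium plan 5/25 = 20.0%, the monthly plan 2/20 = 10.0% → the Premium plan
The Premium plan has the higher rate in all 3 groups.

the Premium plan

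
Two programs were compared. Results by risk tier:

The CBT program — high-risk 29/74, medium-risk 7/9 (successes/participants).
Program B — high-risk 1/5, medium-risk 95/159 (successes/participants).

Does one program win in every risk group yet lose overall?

Yes

High-risk: the CBT program 29/74 = 39.2%, Program B 1/5 = 20.0% → the CBT program
Medium-risk: the CBT program 7/9 = 77.8%, Program B 95/159 = 59.7% → the CBT program
Overall: the CBT program 36/83 = 43.4%, Program B 96/164 = 58.5% → Program B
The CBT program wins each risk group but Program B wins overall — the comparison reverses. The CBT program's participants skew toward high-risk, which has a lower base rate.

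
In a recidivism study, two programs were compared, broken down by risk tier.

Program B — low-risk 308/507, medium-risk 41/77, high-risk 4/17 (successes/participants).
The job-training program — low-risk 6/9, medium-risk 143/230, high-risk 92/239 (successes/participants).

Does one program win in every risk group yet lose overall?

Yes

Low-risk: Program B 308/507 = 60.7%, the job-training program 6/9 = 66.7% → the job-training program
Medium-risk: Program B 41/77 = 53.2%, the job-training program 143/230 = 62.2% → the job-training program
High-risk: Program B 4/17 = 23.5%, the job-training program 92/239 = 38.5% → the job-training program
Overall: Program B 353/601 = 58.7%, the job-training program 241/478 = 50.4% → Program B
The job-training program wins each risk group but Program B wins overall — the comparison reverses. The job-training program's participants skew toward high-risk, which has a lower base rate.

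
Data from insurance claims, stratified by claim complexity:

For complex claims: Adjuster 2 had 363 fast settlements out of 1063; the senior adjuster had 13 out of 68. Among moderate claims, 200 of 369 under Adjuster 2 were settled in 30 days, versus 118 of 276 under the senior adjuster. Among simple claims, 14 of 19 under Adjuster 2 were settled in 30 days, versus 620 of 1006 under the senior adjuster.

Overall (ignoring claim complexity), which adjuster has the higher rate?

the senior adjuster

Complex: Adjuster 2 363/1063 = 34.1%, the senior adjuster 13/68 = 19.1% → Adjuster 2
Moderate: Adjuster 2 200/369 = 54.2%, the senior adjuster 118/276 = 42.8% → Adjuster 2
Simple: Adjuster 2 14/19 = 73.7%, the senior adjuster 620/1006 = 61.6% → Adjuster 2
Overall: Adjuster 2 577/1451 = 39.8%, the senior adjuster 751/1350 = 55.6% → the senior adjuster
(Adjuster 2 wins every claim group but the senior adjuster wins overall — Adjuster 2's claims skew toward the low-rate complex group.)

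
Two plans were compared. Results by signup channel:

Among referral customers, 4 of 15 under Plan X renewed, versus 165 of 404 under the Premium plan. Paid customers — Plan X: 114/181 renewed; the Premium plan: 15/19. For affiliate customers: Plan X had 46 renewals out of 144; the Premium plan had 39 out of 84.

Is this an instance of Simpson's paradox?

Referral: Plan X 4/15 = 26.7%, the Premium plan 165/404 = 40.8% → the Premium plan
Paid: Plan X 114/181 = 63.0%, the Premium plan 15/19 = 78.9% → the Premium plan
Affiliate: Plan X 46/144 = 31.9%, the Premium plan 39/84 = 46.4% → the Premium plan
Overall: Plan X 164/340 = 48.2%, the Premium plan 219/507 = 43.2% → Plan X
The Premium plan wins each signup group but Plan X wins overall — the comparison reverses. The Premium plan's customers skew toward referral, which has a lower base rate.

Yes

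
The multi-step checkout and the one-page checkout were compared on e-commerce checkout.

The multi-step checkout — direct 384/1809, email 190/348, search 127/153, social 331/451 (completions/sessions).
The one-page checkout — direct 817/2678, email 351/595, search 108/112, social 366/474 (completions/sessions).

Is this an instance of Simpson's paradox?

Direct: the multi-step checkout 384/1809 = 21.2%, the one-page checkout 817/2678 = 30.5% → the one-page checkout
Email: the multi-step checkout 190/348 = 54.6%, the one-page checkout 351/595 = 59.0% → the one-page checkout
Search: the multi-step checkout 127/153 = 83.0%, the one-page checkout 108/112 = 96.4% → the one-page checkout
Social: the multi-step checkout 331/451 = 73.4%, the one-page checkout 366/474 = 77.2% → the one-page checkout
Overall: the multi-step checkout 1032/2761 = 37.4%, the one-page checkout 1642/3859 = 42.5% → the one-page checkout
The one-page checkout wins overall and in every traffic group — no reversal.

No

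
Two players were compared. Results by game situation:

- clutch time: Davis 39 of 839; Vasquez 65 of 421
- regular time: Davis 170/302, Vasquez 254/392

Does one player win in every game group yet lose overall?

No

Clutch time: Davis 39/839 = 4.6%, Vasquez 65/421 = 15.4% → Vasquez
Regular time: Davis 170/302 = 56.3%, Vasquez 254/392 = 64.8% → Vasquez
Overall: Davis 209/1141 = 18.3%, Vasquez 319/813 = 39.2% → Vasquez
Vasquez wins overall and in every game group — no reversal.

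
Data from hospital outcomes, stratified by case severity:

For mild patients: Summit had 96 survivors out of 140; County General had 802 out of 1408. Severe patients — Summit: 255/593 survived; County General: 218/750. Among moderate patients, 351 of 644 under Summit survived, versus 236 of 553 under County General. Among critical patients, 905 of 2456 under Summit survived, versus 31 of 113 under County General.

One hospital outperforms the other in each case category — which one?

Mild: Summit 96/140 = 68.6%, County General 802/1408 = 57.0% → Summit
Severe: Summit 255/593 = 43.0%, County General 218/750 = 29.1% → Summit
Moderate: Summit 351/644 = 54.5%, County General 236/553 = 42.7% → Summit
Critical: Summit 905/2456 = 36.8%, County General 31/113 = 27.4% → Summit
Summit has the higher rate in all 4 groups.

Summit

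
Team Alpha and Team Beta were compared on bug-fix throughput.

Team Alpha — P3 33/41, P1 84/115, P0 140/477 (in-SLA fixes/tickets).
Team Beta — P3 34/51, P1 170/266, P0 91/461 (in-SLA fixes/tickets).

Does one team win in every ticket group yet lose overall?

P3: Team Alpha 33/41 = 80.5%, Team Beta 34/51 = 66.7% → Team Alpha
P1: Team Alpha 84/115 = 73.0%, Team Beta 170/266 = 63.9% → Team Alpha
P0: Team Alpha 140/477 = 29.4%, Team Beta 91/461 = 19.7% → Team Alpha
Overall: Team Alpha 257/633 = 40.6%, Team Beta 295/778 = 37.9% → Team Alpha
Team Alpha wins overall and in every ticket group — no reversal.

No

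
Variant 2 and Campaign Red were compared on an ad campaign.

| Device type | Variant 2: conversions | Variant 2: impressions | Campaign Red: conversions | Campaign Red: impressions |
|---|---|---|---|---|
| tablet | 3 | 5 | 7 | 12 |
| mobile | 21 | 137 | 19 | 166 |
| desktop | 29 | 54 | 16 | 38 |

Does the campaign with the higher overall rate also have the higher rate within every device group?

Tablet: Variant 2 3/5 = 60.0%, Campaign Red 7/12 = 58.3% → Variant 2
Mobile: Variant 2 21/137 = 15.3%, Campaign Red 19/166 = 11.4% → Variant 2
Desktop: Variant 2 29/54 = 53.7%, Campaign Red 16/38 = 42.1% → Variant 2
Overall: Variant 2 53/196 = 27.0%, Campaign Red 42/216 = 19.4% → Variant 2
Variant 2 wins overall and in every device group — no reversal.

Yes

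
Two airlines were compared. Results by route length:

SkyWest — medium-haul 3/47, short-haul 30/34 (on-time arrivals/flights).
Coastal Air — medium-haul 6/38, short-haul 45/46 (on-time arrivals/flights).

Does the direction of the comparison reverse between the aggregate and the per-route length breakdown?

Medium-haul: SkyWest 3/47 = 6.4%, Coastal Air 6/38 = 15.8% → Coastal Air
Short-haul: SkyWest 30/34 = 88.2%, Coastal Air 45/46 = 97.8% → Coastal Air
Overall: SkyWest 33/81 = 40.7%, Coastal Air 51/84 = 60.7% → Coastal Air
Coastal Air wins overall and in every route group — no reversal.

No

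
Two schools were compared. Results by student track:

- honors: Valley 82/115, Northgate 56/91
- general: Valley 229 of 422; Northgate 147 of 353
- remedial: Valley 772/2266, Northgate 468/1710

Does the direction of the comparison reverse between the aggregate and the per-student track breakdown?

No

Honors: Valley 82/115 = 71.3%, Northgate 56/91 = 61.5% → Valley
General: Valley 229/422 = 54.3%, Northgate 147/353 = 41.6% → Valley
Remedial: Valley 772/2266 = 34.1%, Northgate 468/1710 = 27.4% → Valley
Overall: Valley 1083/2803 = 38.6%, Northgate 671/2154 = 31.2% → Valley
Valley wins overall and in every student group — no reversal.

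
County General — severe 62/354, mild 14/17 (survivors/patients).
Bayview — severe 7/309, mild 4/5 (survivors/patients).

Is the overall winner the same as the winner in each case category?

Severe: County General 62/354 = 17.5%, Bayview 7/309 = 2.3% → County General
Mild: County General 14/17 = 82.4%, Bayview 4/5 = 80.0% → County General
Overall: County General 76/371 = 20.5%, Bayview 11/314 = 3.5% → County General
County General wins overall and in every case group — no reversal.

Yes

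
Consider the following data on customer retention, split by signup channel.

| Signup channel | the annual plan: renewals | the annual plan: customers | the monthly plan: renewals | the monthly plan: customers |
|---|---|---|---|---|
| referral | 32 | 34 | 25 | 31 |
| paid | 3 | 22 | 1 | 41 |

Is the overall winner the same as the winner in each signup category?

Yes

Referral: the annual plan 32/34 = 94.1%, the monthly plan 25/31 = 80.6% → the annual plan
Paid: the annual plan 3/22 = 13.6%, the monthly plan 1/41 = 2.4% → the annual plan
Overall: the annual plan 35/56 = 62.5%, the monthly plan 26/72 = 36.1% → the annual plan
The annual plan wins overall and in every signup group — no reversal.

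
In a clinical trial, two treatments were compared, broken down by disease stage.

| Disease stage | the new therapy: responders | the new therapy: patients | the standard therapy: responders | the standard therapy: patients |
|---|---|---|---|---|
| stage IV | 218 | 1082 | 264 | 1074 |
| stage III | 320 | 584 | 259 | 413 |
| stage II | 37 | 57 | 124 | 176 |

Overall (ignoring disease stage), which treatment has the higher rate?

Stage IV: the new therapy 218/1082 = 20.1%, the standard therapy 264/1074 = 24.6% → the standard therapy
Stage III: the new therapy 320/584 = 54.8%, the standard therapy 259/413 = 62.7% → the standard therapy
Stage II: the new therapy 37/57 = 64.9%, the standard therapy 124/176 = 70.5% → the standard therapy
Overall: the new therapy 575/1723 = 33.4%, the standard therapy 647/1663 = 38.9% → the standard therapy

the standard therapy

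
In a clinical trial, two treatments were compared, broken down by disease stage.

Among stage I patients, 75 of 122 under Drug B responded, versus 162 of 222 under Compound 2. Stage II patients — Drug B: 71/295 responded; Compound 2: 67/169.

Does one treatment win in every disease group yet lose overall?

No

Stage I: Drug B 75/122 = 61.5%, Compound 2 162/222 = 73.0% → Compound 2
Stage II: Drug B 71/295 = 24.1%, Compound 2 67/169 = 39.6% → Compound 2
Overall: Drug B 146/417 = 35.0%, Compound 2 229/391 = 58.6% → Compound 2
Compound 2 wins overall and in every disease group — no reversal.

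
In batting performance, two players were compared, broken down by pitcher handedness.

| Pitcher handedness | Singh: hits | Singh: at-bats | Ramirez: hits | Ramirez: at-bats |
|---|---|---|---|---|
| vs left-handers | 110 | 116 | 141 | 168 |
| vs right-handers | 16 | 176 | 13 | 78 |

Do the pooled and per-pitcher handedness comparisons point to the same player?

Vs left-handers: Singh 110/116 = 94.8%, Ramirez 141/168 = 83.9% → Singh
Vs right-handers: Singh 16/176 = 9.1%, Ramirez 13/78 = 16.7% → Ramirez
Overall: Singh 126/292 = 43.2%, Ramirez 154/246 = 62.6% → Ramirez
Neither sweeps: Singh wins 1 of 2 groups, Ramirez wins 1. Ramirez wins overall but not every group — no Simpson reversal.

No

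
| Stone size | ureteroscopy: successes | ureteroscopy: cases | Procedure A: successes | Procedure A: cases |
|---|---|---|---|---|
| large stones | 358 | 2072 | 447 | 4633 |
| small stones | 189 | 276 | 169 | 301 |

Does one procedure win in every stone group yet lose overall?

No

Large stones: ureteroscopy 358/2072 = 17.3%, Procedure A 447/4633 = 9.6% → ureteroscopy
Small stones: ureteroscopy 189/276 = 68.5%, Procedure A 169/301 = 56.1% → ureteroscopy
Overall: ureteroscopy 547/2348 = 23.3%, Procedure A 616/4934 = 12.5% → ureteroscopy
Ureteroscopy wins overall and in every stone group — no reversal.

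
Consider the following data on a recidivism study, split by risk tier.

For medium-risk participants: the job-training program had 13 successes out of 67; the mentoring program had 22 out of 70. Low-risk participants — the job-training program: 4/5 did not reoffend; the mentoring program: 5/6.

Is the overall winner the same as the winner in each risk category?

Yes

Medium-risk: the job-training program 13/67 = 19.4%, the mentoring program 22/70 = 31.4% → the mentoring program
Low-risk: the job-training program 4/5 = 80.0%, the mentoring program 5/6 = 83.3% → the mentoring program
Overall: the job-training program 17/72 = 23.6%, the mentoring program 27/76 = 35.5% → the mentoring program
The mentoring program wins overall and in every risk group — no reversal.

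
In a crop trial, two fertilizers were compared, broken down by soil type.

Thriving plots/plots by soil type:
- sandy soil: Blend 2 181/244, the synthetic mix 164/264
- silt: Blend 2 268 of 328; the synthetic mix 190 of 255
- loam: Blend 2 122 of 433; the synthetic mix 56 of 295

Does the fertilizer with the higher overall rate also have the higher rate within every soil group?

Sandy soil: Blend 2 181/244 = 74.2%, the synthetic mix 164/264 = 62.1% → Blend 2
Silt: Blend 2 268/328 = 81.7%, the synthetic mix 190/255 = 74.5% → Blend 2
Loam: Blend 2 122/433 = 28.2%, the synthetic mix 56/295 = 19.0% → Blend 2
Overall: Blend 2 571/1005 = 56.8%, the synthetic mix 410/814 = 50.4% → Blend 2
Blend 2 wins overall and in every soil group — no reversal.

Yes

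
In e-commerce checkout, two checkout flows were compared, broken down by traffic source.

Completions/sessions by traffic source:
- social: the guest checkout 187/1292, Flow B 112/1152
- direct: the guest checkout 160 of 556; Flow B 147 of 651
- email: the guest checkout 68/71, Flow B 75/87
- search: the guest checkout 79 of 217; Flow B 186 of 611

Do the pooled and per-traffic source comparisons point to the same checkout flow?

Social: the guest checkout 187/1292 = 14.5%, Flow B 112/1152 = 9.7% → the guest checkout
Direct: the guest checkout 160/556 = 28.8%, Flow B 147/651 = 22.6% → the guest checkout
Email: the guest checkout 68/71 = 95.8%, Flow B 75/87 = 86.2% → the guest checkout
Search: the guest checkout 79/217 = 36.4%, Flow B 186/611 = 30.4% → the guest checkout
Overall: the guest checkout 494/2136 = 23.1%, Flow B 520/2501 = 20.8% → the guest checkout
The guest checkout wins overall and in every traffic group — no reversal.

Yes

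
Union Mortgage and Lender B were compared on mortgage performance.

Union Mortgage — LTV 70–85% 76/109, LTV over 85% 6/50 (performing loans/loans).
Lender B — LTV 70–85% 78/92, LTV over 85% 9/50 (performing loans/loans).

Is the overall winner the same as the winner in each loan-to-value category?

LTV 70–85%: Union Mortgage 76/109 = 69.7%, Lender B 78/92 = 84.8% → Lender B
LTV over 85%: Union Mortgage 6/50 = 12.0%, Lender B 9/50 = 18.0% → Lender B
Overall: Union Mortgage 82/159 = 51.6%, Lender B 87/142 = 61.3% → Lender B
Lender B wins overall and in every loan-to-value group — no reversal.

Yes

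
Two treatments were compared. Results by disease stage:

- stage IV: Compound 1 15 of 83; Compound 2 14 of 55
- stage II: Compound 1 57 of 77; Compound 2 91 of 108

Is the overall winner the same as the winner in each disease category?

Stage IV: Compound 1 15/83 = 18.1%, Compound 2 14/55 = 25.5% → Compound 2
Stage II: Compound 1 57/77 = 74.0%, Compound 2 91/108 = 84.3% → Compound 2
Overall: Compound 1 72/160 = 45.0%, Compound 2 105/163 = 64.4% → Compound 2
Compound 2 wins overall and in every disease group — no reversal.

Yes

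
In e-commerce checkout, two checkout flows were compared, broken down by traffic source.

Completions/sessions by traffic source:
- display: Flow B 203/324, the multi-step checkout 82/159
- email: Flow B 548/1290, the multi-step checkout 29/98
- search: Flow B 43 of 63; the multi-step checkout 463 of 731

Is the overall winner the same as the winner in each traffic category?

Display: Flow B 203/324 = 62.7%, the multi-step checkout 82/159 = 51.6% → Flow B
Email: Flow B 548/1290 = 42.5%, the multi-step checkout 29/98 = 29.6% → Flow B
Search: Flow B 43/63 = 68.3%, the multi-step checkout 463/731 = 63.3% → Flow B
Overall: Flow B 794/1677 = 47.3%, the multi-step checkout 574/988 = 58.1% → the multi-step checkout
Flow B wins each traffic group but the multi-step checkout wins overall — the comparison reverses. Flow B's sessions skew toward email, which has a lower base rate.

No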